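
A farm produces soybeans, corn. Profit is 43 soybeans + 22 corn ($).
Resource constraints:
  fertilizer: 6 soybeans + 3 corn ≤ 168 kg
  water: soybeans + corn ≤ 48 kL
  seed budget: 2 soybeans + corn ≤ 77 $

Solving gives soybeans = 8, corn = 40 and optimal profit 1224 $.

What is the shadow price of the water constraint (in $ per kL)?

Check each constraint at x*: fertilizer 168/168 (tight); water 48/48 (tight); seed budget 56/77 (slack 21).
By complementary slackness, y = 0 for the non-binding constraint.
From A_Bᵀ y = c: 6·y_fertilizer + 1·y_water = 43; 3·y_fertilizer + 1·y_water = 22.
→ y_fertilizer = 7 and y_water = 1.
Shadow price of water = 1.

1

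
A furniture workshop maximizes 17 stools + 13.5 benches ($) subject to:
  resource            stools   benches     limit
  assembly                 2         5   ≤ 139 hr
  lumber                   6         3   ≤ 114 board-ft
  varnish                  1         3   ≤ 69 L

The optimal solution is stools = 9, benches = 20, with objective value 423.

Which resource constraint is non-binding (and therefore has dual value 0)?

assembly

assembly: 118/139 (slack 21)
lumber: 114/114 (binding)
varnish: 69/69 (binding)
By complementary slackness, a constraint with positive slack has shadow price 0 → assembly.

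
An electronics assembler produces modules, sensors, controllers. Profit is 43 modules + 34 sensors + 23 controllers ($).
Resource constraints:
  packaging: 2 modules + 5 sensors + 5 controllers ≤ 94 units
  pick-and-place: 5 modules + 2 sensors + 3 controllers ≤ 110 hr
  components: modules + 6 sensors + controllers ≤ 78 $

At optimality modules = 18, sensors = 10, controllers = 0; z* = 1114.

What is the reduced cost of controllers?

Binding: pick-and-place and components. Non-binding: packaging (8 unused).
Slack constraints have shadow price 0 (complementary slackness).
Dual feasibility on the basic columns requires 5·y_pick-and-place + 1·y_components = 43, 2·y_pick-and-place + 6·y_components = 34.
This yields shadow prices y_pick-and-place = 8, y_components = 3.
Reduced cost of controllers: c₃ − yᵀa₃ = 23 − (8·3 + 3·1) = 23 − 27 = -4.

-4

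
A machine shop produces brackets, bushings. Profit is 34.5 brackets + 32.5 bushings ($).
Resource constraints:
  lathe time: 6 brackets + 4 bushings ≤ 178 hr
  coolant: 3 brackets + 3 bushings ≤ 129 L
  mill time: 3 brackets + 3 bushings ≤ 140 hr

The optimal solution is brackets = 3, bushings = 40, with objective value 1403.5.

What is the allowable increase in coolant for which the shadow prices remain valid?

4.5

Binding constraints: lathe time, coolant. The basis is B = [[6,4],[3,3]] with det 6.
Per unit increase in coolant, x* moves by d = (-0.6667, 1).
The basis stays optimal until brackets reaches 0; allowable increase = 4.5 L.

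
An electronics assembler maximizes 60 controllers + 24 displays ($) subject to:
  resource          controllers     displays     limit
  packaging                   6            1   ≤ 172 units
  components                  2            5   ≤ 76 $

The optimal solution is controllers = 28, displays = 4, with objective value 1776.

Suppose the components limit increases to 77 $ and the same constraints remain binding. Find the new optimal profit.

1779

Check each constraint at x*: packaging 172/172 (tight); components 76/76 (tight).
The binding rows give the dual system: 6·y_packaging + 2·y_components = 60 and 1·y_packaging + 5·y_components = 24.
This yields shadow prices y_packaging = 9, y_components = 3.
Δz = y_components·Δb = 3 × (1) = 3, so new z* = 1776 + 3 = 1779.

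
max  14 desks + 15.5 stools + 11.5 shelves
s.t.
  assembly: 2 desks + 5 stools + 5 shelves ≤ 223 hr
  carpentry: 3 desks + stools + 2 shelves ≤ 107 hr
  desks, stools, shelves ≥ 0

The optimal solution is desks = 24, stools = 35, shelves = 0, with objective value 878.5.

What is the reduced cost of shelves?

-7

Check each constraint at x*: assembly 223/223 (tight); carpentry 107/107 (tight).
The binding rows give the dual system: 2·y_assembly + 3·y_carpentry = 14 and 5·y_assembly + 1·y_carpentry = 15.5.
Solving: y_assembly = 2.5, y_carpentry = 3.
Reduced cost of shelves: c₃ − yᵀa₃ = 11.5 − (2.5·5 + 3·2) = 11.5 − 18.5 = -7.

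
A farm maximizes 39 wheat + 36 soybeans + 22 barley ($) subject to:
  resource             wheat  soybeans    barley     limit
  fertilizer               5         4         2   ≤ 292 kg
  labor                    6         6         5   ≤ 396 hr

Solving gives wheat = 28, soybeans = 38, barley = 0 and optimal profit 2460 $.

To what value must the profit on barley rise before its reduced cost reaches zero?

Check each constraint at x*: fertilizer 292/292 (tight); labor 396/396 (tight).
The binding rows give the dual system: 5·y_fertilizer + 6·y_labor = 39 and 4·y_fertilizer + 6·y_labor = 36.
This yields shadow prices y_fertilizer = 3, y_labor = 4.
barley enters the basis when its profit ≥ yᵀa₃ = 3·2 + 4·5 = 26.

26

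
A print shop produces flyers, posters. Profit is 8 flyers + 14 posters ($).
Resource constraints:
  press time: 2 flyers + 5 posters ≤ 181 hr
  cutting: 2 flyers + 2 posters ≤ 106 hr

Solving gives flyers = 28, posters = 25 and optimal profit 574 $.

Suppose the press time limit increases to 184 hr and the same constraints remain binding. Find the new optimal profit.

580

Check each constraint at x*: press time 181/181 (tight); cutting 106/106 (tight).
From A_Bᵀ y = c: 2·y_press time + 2·y_cutting = 8; 5·y_press time + 2·y_cutting = 14.
This yields shadow prices y_press time = 2, y_cutting = 2.
Δz = y_press time·Δb = 2 × (3) = 6, so new z* = 574 + 6 = 580.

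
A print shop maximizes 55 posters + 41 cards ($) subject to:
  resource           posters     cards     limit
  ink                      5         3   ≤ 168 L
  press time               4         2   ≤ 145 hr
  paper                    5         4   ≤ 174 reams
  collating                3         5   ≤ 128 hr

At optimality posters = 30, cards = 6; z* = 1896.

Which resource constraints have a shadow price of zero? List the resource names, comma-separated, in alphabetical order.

ink: 168/168 (binding)
press time: 132/145 (slack 13)
paper: 174/174 (binding)
collating: 120/128 (slack 8)
By complementary slackness, a constraint with positive slack has shadow price 0 → collating, press time.

collating, press time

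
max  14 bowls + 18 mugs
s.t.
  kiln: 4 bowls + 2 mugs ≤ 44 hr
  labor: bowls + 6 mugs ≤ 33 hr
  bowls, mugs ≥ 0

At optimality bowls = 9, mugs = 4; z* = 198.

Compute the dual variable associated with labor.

2

Check each constraint at x*: kiln 44/44 (tight); labor 33/33 (tight).
Dual feasibility on the basic columns requires 4·y_kiln + 1·y_labor = 14, 2·y_kiln + 6·y_labor = 18.
Solving: y_kiln = 3, y_labor = 2.
Shadow price of labor = 2.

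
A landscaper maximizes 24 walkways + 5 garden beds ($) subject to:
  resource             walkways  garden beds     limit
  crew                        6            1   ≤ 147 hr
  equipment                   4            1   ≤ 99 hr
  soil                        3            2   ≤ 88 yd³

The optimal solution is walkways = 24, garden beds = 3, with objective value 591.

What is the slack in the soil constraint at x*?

10

soil used = 3·24 + 2·3 = 78; slack = 88 − 78 = 10.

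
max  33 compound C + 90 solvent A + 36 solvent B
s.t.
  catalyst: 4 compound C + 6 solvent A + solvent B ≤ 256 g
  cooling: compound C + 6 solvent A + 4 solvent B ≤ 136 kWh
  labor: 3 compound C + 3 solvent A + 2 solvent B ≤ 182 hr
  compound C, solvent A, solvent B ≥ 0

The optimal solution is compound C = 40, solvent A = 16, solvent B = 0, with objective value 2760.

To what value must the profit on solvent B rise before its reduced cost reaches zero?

Check each constraint at x*: catalyst 256/256 (tight); cooling 136/136 (tight); labor 168/182 (slack 14).
Since labor is not tight, its dual is 0.
From A_Bᵀ y = c: 4·y_catalyst + 1·y_cooling = 33; 6·y_catalyst + 6·y_cooling = 90.
Solving: y_catalyst = 6, y_cooling = 9.
solvent B enters the basis when its profit ≥ yᵀa₃ = 6·1 + 9·4 = 42.

42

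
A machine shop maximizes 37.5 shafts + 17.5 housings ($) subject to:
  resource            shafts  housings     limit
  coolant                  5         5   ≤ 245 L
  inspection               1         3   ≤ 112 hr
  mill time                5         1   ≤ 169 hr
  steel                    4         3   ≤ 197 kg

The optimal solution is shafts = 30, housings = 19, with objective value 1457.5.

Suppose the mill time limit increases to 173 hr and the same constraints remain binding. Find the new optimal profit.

Check each constraint at x*: coolant 245/245 (tight); inspection 87/112 (slack 25); mill time 169/169 (tight); steel 177/197 (slack 20).
Slack constraints have shadow price 0 (complementary slackness).
From A_Bᵀ y = c: 5·y_coolant + 5·y_mill time = 37.5; 5·y_coolant + 1·y_mill time = 17.5.
→ y_coolant = 2.5 and y_mill time = 5.
Δz = y_mill time·Δb = 5 × (4) = 20, so new z* = 1457.5 + 20 = 1477.5.

1477.5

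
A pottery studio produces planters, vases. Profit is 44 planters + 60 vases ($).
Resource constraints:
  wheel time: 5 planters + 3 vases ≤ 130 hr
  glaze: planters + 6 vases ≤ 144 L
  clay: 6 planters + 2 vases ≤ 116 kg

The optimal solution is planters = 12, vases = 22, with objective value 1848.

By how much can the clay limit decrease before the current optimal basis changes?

Binding constraints: glaze, clay. The basis is B = [[1,6],[6,2]] with det -34.
Per unit decrease in clay, x* moves by d = (-0.1765, 0.0294).
The basis stays optimal until planters reaches 0; allowable decrease = 68 kg.

68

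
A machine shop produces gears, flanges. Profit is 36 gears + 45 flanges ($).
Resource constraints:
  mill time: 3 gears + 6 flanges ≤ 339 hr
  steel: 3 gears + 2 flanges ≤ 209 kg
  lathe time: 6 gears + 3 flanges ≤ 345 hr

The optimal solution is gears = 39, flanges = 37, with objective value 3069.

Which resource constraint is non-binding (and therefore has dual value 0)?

mill time: 339/339 (binding)
steel: 191/209 (slack 18)
lathe time: 345/345 (binding)
By complementary slackness, a constraint with positive slack has shadow price 0 → steel.

steel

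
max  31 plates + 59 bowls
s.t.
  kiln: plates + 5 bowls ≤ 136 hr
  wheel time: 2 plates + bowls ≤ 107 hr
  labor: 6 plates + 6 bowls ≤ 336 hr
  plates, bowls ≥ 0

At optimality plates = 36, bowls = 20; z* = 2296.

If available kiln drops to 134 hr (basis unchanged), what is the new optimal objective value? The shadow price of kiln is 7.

Δb = -2, so new z* = 2296 + (7)·(-2) = 2296 − 14 = 2282.

2282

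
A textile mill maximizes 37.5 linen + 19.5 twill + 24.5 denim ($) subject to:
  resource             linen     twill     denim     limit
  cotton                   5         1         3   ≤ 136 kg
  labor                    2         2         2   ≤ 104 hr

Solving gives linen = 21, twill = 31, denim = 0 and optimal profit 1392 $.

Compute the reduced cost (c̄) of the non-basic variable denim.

At the optimum: cotton uses 136 of 136 (binding); labor uses 104 of 104 (binding).
Dual feasibility on the basic columns requires 5·y_cotton + 2·y_labor = 37.5, 1·y_cotton + 2·y_labor = 19.5.
Solving: y_cotton = 4.5, y_labor = 7.5.
Reduced cost of denim: c₃ − yᵀa₃ = 24.5 − (4.5·3 + 7.5·2) = 24.5 − 28.5 = -4.

-4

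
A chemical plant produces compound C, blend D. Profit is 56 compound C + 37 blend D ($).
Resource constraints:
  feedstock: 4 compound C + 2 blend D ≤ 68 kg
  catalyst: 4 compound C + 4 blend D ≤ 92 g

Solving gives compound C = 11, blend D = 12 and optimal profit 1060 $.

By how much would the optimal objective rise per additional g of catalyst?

4.5

Both feedstock and catalyst are binding at x*.
From A_Bᵀ y = c: 4·y_feedstock + 4·y_catalyst = 56; 2·y_feedstock + 4·y_catalyst = 37.
This yields shadow prices y_feedstock = 9.5, y_catalyst = 4.5.
Shadow price of catalyst = 4.5.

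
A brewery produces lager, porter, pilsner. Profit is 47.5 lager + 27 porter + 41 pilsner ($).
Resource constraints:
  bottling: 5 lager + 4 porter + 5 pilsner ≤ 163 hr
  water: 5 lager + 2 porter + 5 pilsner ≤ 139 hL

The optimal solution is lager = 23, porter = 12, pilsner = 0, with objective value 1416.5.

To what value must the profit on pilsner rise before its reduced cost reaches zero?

47.5

Both bottling and water are binding at x*.
The binding rows give the dual system: 5·y_bottling + 5·y_water = 47.5 and 4·y_bottling + 2·y_water = 27.
→ y_bottling = 4 and y_water = 5.5.
pilsner enters the basis when its profit ≥ yᵀa₃ = 4·5 + 5.5·5 = 47.5.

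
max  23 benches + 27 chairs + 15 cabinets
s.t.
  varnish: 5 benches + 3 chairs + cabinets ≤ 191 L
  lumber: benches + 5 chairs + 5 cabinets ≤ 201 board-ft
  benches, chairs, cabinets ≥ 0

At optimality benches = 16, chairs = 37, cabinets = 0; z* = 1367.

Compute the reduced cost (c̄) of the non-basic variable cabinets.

Check each constraint at x*: varnish 191/191 (tight); lumber 201/201 (tight).
The binding rows give the dual system: 5·y_varnish + 1·y_lumber = 23 and 3·y_varnish + 5·y_lumber = 27.
This yields shadow prices y_varnish = 4, y_lumber = 3.
Reduced cost of cabinets: c₃ − yᵀa₃ = 15 − (4·1 + 3·5) = 15 − 19 = -4.

-4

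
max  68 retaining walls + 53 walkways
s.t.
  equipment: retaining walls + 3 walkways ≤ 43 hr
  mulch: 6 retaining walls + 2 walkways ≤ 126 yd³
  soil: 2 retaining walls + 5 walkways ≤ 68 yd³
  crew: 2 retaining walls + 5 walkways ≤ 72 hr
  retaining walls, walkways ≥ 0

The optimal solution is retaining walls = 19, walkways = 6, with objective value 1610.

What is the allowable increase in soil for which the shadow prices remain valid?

Binding constraints: mulch, soil. The basis is B = [[6,2],[2,5]] with det 26.
Per unit increase in soil, x* moves by d = (-0.0769, 0.2308).
The basis stays optimal until crew becomes binding; allowable increase = 4 yd³.

4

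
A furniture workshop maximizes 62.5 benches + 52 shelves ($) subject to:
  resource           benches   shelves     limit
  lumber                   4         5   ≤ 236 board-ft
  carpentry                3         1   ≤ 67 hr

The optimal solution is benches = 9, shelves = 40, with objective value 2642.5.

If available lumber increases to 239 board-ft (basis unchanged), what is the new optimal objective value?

2668

Both lumber and carpentry are binding at x*.
The binding rows give the dual system: 4·y_lumber + 3·y_carpentry = 62.5 and 5·y_lumber + 1·y_carpentry = 52.
This yields shadow prices y_lumber = 8.5, y_carpentry = 9.5.
Δz = y_lumber·Δb = 8.5 × (3) = 25.5, so new z* = 2642.5 + 25.5 = 2668.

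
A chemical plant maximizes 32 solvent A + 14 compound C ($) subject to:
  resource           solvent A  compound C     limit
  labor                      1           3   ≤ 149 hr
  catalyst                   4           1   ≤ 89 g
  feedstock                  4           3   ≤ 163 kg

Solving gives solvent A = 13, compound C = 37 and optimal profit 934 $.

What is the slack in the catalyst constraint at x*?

0

catalyst used = 4·13 + 1·37 = 89; slack = 89 − 89 = 0.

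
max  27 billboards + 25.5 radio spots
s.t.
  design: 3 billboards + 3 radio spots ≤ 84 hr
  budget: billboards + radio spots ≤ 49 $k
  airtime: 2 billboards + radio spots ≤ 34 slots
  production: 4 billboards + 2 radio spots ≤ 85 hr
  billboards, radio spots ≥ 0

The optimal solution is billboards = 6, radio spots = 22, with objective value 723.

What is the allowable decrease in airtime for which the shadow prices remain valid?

Binding constraints: design, airtime. The basis is B = [[3,3],[2,1]] with det -3.
Per unit decrease in airtime, x* moves by d = (-1, 1).
The basis stays optimal until billboards reaches 0; allowable decrease = 6 slots.

6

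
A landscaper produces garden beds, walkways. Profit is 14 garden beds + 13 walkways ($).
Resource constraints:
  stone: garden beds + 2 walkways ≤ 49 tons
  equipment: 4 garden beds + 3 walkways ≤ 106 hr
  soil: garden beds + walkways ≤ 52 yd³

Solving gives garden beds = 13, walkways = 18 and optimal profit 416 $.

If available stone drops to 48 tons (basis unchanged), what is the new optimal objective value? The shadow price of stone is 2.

414

Δb = -1, so new z* = 416 + (2)·(-1) = 416 − 2 = 414.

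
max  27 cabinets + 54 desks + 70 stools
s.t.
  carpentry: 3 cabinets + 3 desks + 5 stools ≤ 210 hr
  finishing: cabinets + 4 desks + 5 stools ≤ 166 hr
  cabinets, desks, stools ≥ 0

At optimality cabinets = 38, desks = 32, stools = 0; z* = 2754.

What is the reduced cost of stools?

At the optimum: carpentry uses 210 of 210 (binding); finishing uses 166 of 166 (binding).
The binding rows give the dual system: 3·y_carpentry + 1·y_finishing = 27 and 3·y_carpentry + 4·y_finishing = 54.
→ y_carpentry = 6 and y_finishing = 9.
Reduced cost of stools: c₃ − yᵀa₃ = 70 − (6·5 + 9·5) = 70 − 75 = -5.

-5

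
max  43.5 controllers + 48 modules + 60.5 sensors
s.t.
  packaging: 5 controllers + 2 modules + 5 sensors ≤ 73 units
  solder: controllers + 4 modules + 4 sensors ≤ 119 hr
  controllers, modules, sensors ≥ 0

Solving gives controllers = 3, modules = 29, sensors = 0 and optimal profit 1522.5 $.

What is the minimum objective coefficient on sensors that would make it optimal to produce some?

69

Both packaging and solder are binding at x*.
Dual feasibility on the basic columns requires 5·y_packaging + 1·y_solder = 43.5, 2·y_packaging + 4·y_solder = 48.
This yields shadow prices y_packaging = 7, y_solder = 8.5.
sensors enters the basis when its profit ≥ yᵀa₃ = 7·5 + 8.5·4 = 69.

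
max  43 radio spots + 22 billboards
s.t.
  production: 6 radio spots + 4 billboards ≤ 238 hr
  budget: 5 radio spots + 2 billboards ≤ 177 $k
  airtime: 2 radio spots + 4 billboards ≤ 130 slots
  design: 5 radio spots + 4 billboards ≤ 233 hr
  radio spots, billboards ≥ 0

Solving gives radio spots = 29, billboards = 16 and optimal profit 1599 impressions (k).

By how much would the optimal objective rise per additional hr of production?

At the optimum: production uses 238 of 238 (binding); budget uses 177 of 177 (binding); airtime uses 122 of 130 (slack = 8); design uses 209 of 233 (slack = 24).
Since airtime, design are not tight, their duals are 0.
Dual feasibility on the basic columns requires 6·y_production + 5·y_budget = 43, 4·y_production + 2·y_budget = 22.
This yields shadow prices y_production = 3, y_budget = 5.
Shadow price of production = 3.

3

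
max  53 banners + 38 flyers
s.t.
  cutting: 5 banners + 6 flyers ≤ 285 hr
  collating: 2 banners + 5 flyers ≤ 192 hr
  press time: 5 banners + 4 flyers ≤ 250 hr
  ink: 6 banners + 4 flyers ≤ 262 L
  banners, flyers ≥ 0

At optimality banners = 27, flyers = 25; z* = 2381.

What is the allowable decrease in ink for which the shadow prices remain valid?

16

Binding constraints: cutting, ink. The basis is B = [[5,6],[6,4]] with det -16.
Per unit decrease in ink, x* moves by d = (-0.375, 0.3125).
The basis stays optimal until collating becomes binding; allowable decrease = 16 L.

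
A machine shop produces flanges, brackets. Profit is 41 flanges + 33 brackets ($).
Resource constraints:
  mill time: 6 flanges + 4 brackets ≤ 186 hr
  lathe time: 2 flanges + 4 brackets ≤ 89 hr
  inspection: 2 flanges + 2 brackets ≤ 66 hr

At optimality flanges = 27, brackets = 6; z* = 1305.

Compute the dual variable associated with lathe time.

At the optimum: mill time uses 186 of 186 (binding); lathe time uses 78 of 89 (slack = 11); inspection uses 66 of 66 (binding).
Slack constraints have shadow price 0 (complementary slackness).
Dual feasibility on the basic columns requires 6·y_mill time + 2·y_inspection = 41, 4·y_mill time + 2·y_inspection = 33.
Solving: y_mill time = 4, y_inspection = 8.5.
Shadow price of lathe time = 0.

0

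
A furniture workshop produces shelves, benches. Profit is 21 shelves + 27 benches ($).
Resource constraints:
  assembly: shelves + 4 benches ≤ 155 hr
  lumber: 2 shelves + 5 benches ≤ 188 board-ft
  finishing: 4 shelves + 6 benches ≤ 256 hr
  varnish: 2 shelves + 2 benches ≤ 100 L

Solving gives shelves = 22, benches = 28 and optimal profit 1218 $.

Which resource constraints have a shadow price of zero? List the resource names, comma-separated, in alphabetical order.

assembly, lumber

assembly: 134/155 (slack 21)
lumber: 184/188 (slack 4)
finishing: 256/256 (binding)
varnish: 100/100 (binding)
By complementary slackness, a constraint with positive slack has shadow price 0 → assembly, lumber.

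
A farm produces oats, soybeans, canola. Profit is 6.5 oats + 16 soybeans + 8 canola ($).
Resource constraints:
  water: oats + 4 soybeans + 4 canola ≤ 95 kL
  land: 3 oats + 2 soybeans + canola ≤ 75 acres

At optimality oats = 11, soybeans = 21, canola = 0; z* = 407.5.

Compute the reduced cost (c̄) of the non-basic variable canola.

At the optimum: water uses 95 of 95 (binding); land uses 75 of 75 (binding).
The binding rows give the dual system: 1·y_water + 3·y_land = 6.5 and 4·y_water + 2·y_land = 16.
Solving: y_water = 3.5, y_land = 1.
Reduced cost of canola: c₃ − yᵀa₃ = 8 − (3.5·4 + 1·1) = 8 − 15 = -7.

-7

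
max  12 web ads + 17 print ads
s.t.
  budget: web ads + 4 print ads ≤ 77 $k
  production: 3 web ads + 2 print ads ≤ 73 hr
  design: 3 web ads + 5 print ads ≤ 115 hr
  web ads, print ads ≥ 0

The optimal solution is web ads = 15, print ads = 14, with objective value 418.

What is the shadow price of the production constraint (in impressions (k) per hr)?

At the optimum: budget uses 71 of 77 (slack = 6); production uses 73 of 73 (binding); design uses 115 of 115 (binding).
Since budget is not tight, its dual is 0.
The binding rows give the dual system: 3·y_production + 3·y_design = 12 and 2·y_production + 5·y_design = 17.
Solving: y_production = 1, y_design = 3.
Shadow price of production = 1.

1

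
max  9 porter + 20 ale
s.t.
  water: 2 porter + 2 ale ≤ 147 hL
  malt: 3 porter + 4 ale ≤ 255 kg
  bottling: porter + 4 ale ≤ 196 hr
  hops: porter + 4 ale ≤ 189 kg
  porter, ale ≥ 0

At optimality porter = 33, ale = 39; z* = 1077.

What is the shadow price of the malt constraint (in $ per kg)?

2

Binding: malt and hops. Non-binding: water (3 unused), bottling (7 unused).
Since water, bottling are not tight, their duals are 0.
The binding rows give the dual system: 3·y_malt + 1·y_hops = 9 and 4·y_malt + 4·y_hops = 20.
→ y_malt = 2 and y_hops = 3.
Shadow price of malt = 2.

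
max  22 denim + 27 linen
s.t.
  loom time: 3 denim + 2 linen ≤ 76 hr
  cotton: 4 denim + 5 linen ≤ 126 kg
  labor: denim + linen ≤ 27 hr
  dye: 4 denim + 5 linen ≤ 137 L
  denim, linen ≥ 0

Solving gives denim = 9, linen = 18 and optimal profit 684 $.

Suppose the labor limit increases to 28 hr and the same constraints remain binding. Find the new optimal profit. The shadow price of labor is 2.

Δb = 1, so new z* = 684 + (2)·(1) = 684 + 2 = 686.

686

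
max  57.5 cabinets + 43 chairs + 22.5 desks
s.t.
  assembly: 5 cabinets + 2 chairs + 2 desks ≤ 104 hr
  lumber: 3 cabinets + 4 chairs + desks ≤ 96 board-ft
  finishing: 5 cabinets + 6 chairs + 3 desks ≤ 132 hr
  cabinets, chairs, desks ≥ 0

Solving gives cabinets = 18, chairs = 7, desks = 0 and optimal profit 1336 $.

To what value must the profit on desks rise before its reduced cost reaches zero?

Check each constraint at x*: assembly 104/104 (tight); lumber 82/96 (slack 14); finishing 132/132 (tight).
By complementary slackness, y = 0 for the non-binding constraint.
From A_Bᵀ y = c: 5·y_assembly + 5·y_finishing = 57.5; 2·y_assembly + 6·y_finishing = 43.
→ y_assembly = 6.5 and y_finishing = 5.
desks enters the basis when its profit ≥ yᵀa₃ = 6.5·2 + 5·3 = 28.

28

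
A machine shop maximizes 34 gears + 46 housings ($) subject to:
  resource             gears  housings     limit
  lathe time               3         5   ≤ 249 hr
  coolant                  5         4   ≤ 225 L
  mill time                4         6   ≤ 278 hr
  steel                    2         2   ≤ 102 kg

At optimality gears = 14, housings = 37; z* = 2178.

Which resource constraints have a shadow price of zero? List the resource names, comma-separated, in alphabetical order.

coolant, lathe time

lathe time: 227/249 (slack 22)
coolant: 218/225 (slack 7)
mill time: 278/278 (binding)
steel: 102/102 (binding)
By complementary slackness, a constraint with positive slack has shadow price 0 → coolant, lathe time.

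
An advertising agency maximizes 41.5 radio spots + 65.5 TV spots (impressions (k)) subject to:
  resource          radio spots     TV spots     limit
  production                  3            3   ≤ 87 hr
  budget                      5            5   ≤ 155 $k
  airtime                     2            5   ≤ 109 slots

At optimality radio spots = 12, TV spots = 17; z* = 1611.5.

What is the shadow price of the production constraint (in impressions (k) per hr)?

8.5

Check each constraint at x*: production 87/87 (tight); budget 145/155 (slack 10); airtime 109/109 (tight).
Since budget is not tight, its dual is 0.
From A_Bᵀ y = c: 3·y_production + 2·y_airtime = 41.5; 3·y_production + 5·y_airtime = 65.5.
Solving: y_production = 8.5, y_airtime = 8.
Shadow price of production = 8.5.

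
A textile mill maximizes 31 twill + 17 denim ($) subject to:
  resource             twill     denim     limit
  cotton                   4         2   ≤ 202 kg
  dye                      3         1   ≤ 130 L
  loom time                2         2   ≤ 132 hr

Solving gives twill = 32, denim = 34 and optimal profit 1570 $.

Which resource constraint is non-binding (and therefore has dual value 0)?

cotton: 196/202 (slack 6)
dye: 130/130 (binding)
loom time: 132/132 (binding)
By complementary slackness, a constraint with positive slack has shadow price 0 → cotton.

cotton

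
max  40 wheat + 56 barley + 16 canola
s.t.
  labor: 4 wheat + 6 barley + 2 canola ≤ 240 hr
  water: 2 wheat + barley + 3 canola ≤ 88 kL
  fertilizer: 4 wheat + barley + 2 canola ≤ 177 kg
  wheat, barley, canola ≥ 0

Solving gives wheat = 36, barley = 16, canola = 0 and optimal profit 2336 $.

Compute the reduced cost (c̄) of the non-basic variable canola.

Check each constraint at x*: labor 240/240 (tight); water 88/88 (tight); fertilizer 160/177 (slack 17).
Since fertilizer is not tight, its dual is 0.
From A_Bᵀ y = c: 4·y_labor + 2·y_water = 40; 6·y_labor + 1·y_water = 56.
This yields shadow prices y_labor = 9, y_water = 2.
Reduced cost of canola: c₃ − yᵀa₃ = 16 − (9·2 + 2·3) = 16 − 24 = -8.

-8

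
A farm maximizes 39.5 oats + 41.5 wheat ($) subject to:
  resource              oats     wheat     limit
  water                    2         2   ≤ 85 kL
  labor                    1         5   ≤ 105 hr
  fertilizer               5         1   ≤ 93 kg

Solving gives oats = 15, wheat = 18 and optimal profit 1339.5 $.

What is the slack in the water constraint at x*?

water used = 2·15 + 2·18 = 66; slack = 85 − 66 = 19.

19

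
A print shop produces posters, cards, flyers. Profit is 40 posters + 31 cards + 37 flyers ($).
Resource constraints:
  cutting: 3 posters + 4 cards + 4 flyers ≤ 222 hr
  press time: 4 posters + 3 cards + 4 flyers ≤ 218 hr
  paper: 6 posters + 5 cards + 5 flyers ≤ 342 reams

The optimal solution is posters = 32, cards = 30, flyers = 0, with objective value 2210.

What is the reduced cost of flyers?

-1

Check each constraint at x*: cutting 216/222 (slack 6); press time 218/218 (tight); paper 342/342 (tight).
Slack constraints have shadow price 0 (complementary slackness).
From A_Bᵀ y = c: 4·y_press time + 6·y_paper = 40; 3·y_press time + 5·y_paper = 31.
This yields shadow prices y_press time = 7, y_paper = 2.
Reduced cost of flyers: c₃ − yᵀa₃ = 37 − (7·4 + 2·5) = 37 − 38 = -1.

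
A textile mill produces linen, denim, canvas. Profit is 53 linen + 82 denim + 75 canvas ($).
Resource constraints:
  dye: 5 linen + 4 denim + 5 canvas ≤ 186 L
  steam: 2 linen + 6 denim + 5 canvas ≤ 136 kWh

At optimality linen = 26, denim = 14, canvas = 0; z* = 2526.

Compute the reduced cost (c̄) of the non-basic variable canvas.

-5

At the optimum: dye uses 186 of 186 (binding); steam uses 136 of 136 (binding).
From A_Bᵀ y = c: 5·y_dye + 2·y_steam = 53; 4·y_dye + 6·y_steam = 82.
Solving: y_dye = 7, y_steam = 9.
Reduced cost of canvas: c₃ − yᵀa₃ = 75 − (7·5 + 9·5) = 75 − 80 = -5.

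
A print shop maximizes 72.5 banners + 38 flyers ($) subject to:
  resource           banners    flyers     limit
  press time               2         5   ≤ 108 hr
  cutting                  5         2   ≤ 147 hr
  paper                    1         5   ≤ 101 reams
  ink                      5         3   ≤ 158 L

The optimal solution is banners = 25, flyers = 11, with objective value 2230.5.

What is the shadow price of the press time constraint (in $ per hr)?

0

At the optimum: press time uses 105 of 108 (slack = 3); cutting uses 147 of 147 (binding); paper uses 80 of 101 (slack = 21); ink uses 158 of 158 (binding).
Since press time, paper are not tight, their duals are 0.
From A_Bᵀ y = c: 5·y_cutting + 5·y_ink = 72.5; 2·y_cutting + 3·y_ink = 38.
This yields shadow prices y_cutting = 5.5, y_ink = 9.
Shadow price of press time = 0.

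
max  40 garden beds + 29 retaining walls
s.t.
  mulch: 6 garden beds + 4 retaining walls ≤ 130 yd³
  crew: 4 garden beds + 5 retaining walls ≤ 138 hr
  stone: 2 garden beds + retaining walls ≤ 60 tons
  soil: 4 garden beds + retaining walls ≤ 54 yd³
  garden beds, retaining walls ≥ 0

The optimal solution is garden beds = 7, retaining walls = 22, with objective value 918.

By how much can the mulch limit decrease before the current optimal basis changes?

Binding constraints: mulch, crew. The basis is B = [[6,4],[4,5]] with det 14.
Per unit decrease in mulch, x* moves by d = (-0.3571, 0.2857).
The basis stays optimal until garden beds reaches 0; allowable decrease = 19.6 yd³.

19.6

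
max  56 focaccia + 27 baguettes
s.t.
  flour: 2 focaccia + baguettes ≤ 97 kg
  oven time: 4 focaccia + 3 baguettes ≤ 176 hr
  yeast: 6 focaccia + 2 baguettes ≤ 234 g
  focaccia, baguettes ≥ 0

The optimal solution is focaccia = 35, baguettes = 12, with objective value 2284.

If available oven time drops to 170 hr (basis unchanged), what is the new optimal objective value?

Binding: oven time and yeast. Non-binding: flour (15 unused).
Since flour is not tight, its dual is 0.
From A_Bᵀ y = c: 4·y_oven time + 6·y_yeast = 56; 3·y_oven time + 2·y_yeast = 27.
→ y_oven time = 5 and y_yeast = 6.
Δz = y_oven time·Δb = 5 × (-6) = -30, so new z* = 2284 − 30 = 2254.

2254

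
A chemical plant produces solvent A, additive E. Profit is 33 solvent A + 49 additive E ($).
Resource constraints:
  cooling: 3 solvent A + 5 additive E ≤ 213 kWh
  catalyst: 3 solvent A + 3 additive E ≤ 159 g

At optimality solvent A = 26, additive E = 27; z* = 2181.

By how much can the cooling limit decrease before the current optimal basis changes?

54

Binding constraints: cooling, catalyst. The basis is B = [[3,5],[3,3]] with det -6.
Per unit decrease in cooling, x* moves by d = (0.5, -0.5).
The basis stays optimal until additive E reaches 0; allowable decrease = 54 kWh.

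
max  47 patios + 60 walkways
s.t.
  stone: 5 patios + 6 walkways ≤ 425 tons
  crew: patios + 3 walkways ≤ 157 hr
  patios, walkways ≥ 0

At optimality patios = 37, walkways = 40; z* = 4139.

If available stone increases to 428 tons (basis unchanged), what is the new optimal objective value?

At the optimum: stone uses 425 of 425 (binding); crew uses 157 of 157 (binding).
Dual feasibility on the basic columns requires 5·y_stone + 1·y_crew = 47, 6·y_stone + 3·y_crew = 60.
This yields shadow prices y_stone = 9, y_crew = 2.
Δz = y_stone·Δb = 9 × (3) = 27, so new z* = 4139 + 27 = 4166.

4166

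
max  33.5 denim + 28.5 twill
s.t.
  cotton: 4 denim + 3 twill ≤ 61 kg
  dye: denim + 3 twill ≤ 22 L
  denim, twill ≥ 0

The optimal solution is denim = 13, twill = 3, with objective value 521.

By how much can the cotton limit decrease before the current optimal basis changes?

Binding constraints: cotton, dye. The basis is B = [[4,3],[1,3]] with det 9.
Per unit decrease in cotton, x* moves by d = (-0.3333, 0.1111).
The basis stays optimal until denim reaches 0; allowable decrease = 39 kg.

39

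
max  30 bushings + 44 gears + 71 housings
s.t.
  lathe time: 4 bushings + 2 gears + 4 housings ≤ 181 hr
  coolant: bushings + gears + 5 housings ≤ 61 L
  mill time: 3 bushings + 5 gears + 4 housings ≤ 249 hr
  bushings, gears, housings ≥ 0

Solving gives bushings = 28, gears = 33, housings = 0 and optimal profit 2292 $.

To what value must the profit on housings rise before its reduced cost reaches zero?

73

At the optimum: lathe time uses 178 of 181 (slack = 3); coolant uses 61 of 61 (binding); mill time uses 249 of 249 (binding).
Slack constraints have shadow price 0 (complementary slackness).
The binding rows give the dual system: 1·y_coolant + 3·y_mill time = 30 and 1·y_coolant + 5·y_mill time = 44.
This yields shadow prices y_coolant = 9, y_mill time = 7.
housings enters the basis when its profit ≥ yᵀa₃ = 9·5 + 7·4 = 73.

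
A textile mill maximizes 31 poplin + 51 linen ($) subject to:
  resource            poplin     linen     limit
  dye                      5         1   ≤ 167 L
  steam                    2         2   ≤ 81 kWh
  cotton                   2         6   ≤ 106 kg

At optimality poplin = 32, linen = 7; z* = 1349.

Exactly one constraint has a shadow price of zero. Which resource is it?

steam

dye: 167/167 (binding)
steam: 78/81 (slack 3)
cotton: 106/106 (binding)
By complementary slackness, a constraint with positive slack has shadow price 0 → steam.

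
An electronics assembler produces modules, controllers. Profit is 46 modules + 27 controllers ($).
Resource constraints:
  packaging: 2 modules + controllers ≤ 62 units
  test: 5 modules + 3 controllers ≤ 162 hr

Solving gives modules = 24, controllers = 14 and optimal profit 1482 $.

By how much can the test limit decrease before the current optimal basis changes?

7

Binding constraints: packaging, test. The basis is B = [[2,1],[5,3]] with det 1.
Per unit decrease in test, x* moves by d = (1, -2).
The basis stays optimal until controllers reaches 0; allowable decrease = 7 hr.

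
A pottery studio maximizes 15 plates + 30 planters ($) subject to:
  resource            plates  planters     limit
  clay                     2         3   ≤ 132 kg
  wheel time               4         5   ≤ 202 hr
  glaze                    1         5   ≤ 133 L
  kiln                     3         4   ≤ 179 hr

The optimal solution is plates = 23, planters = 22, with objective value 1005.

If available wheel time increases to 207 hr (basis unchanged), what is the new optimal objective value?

At the optimum: clay uses 112 of 132 (slack = 20); wheel time uses 202 of 202 (binding); glaze uses 133 of 133 (binding); kiln uses 157 of 179 (slack = 22).
Since clay, kiln are not tight, their duals are 0.
The binding rows give the dual system: 4·y_wheel time + 1·y_glaze = 15 and 5·y_wheel time + 5·y_glaze = 30.
→ y_wheel time = 3 and y_glaze = 3.
Δz = y_wheel time·Δb = 3 × (5) = 15, so new z* = 1005 + 15 = 1020.

1020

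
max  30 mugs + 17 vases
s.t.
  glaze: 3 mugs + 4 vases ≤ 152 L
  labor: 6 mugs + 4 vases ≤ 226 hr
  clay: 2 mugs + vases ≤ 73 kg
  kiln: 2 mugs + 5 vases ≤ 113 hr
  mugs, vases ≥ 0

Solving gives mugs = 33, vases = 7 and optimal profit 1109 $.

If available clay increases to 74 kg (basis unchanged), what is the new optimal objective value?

1118

Binding: labor and clay. Non-binding: glaze (25 unused), kiln (12 unused).
Slack constraints have shadow price 0 (complementary slackness).
The binding rows give the dual system: 6·y_labor + 2·y_clay = 30 and 4·y_labor + 1·y_clay = 17.
→ y_labor = 2 and y_clay = 9.
Δz = y_clay·Δb = 9 × (1) = 9, so new z* = 1109 + 9 = 1118.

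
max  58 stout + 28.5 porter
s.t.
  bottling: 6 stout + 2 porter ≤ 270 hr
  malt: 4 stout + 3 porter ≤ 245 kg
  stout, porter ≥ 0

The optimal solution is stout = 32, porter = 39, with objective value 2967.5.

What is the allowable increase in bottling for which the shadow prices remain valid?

97.5

Binding constraints: bottling, malt. The basis is B = [[6,2],[4,3]] with det 10.
Per unit increase in bottling, x* moves by d = (0.3, -0.4).
The basis stays optimal until porter reaches 0; allowable increase = 97.5 hr.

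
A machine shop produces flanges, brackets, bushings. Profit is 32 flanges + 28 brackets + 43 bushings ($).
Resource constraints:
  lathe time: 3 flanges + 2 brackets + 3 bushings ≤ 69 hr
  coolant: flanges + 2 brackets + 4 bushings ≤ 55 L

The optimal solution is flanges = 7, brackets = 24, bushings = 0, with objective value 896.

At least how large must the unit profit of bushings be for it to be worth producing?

At the optimum: lathe time uses 69 of 69 (binding); coolant uses 55 of 55 (binding).
The binding rows give the dual system: 3·y_lathe time + 1·y_coolant = 32 and 2·y_lathe time + 2·y_coolant = 28.
Solving: y_lathe time = 9, y_coolant = 5.
bushings enters the basis when its profit ≥ yᵀa₃ = 9·3 + 5·4 = 47.

47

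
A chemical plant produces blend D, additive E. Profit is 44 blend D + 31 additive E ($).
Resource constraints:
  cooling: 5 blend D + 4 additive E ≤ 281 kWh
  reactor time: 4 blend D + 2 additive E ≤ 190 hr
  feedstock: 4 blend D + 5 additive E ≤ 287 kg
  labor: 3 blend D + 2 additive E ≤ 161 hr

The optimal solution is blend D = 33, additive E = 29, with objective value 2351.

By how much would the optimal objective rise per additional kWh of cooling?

Binding: cooling and reactor time. Non-binding: feedstock (10 unused), labor (4 unused).
Slack constraints have shadow price 0 (complementary slackness).
Dual feasibility on the basic columns requires 5·y_cooling + 4·y_reactor time = 44, 4·y_cooling + 2·y_reactor time = 31.
This yields shadow prices y_cooling = 6, y_reactor time = 3.5.
Shadow price of cooling = 6.

6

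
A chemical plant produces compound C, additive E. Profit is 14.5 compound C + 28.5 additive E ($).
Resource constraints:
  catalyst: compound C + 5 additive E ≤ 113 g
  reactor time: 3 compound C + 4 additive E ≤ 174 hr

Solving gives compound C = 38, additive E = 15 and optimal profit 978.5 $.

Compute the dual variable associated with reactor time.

At the optimum: catalyst uses 113 of 113 (binding); reactor time uses 174 of 174 (binding).
The binding rows give the dual system: 1·y_catalyst + 3·y_reactor time = 14.5 and 5·y_catalyst + 4·y_reactor time = 28.5.
Solving: y_catalyst = 2.5, y_reactor time = 4.
Shadow price of reactor time = 4.

4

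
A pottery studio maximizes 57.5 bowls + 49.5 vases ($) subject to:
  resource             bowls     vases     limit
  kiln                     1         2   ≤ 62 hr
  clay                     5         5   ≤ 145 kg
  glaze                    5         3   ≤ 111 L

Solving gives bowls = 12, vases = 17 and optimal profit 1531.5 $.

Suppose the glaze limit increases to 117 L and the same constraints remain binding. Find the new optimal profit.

1555.5

At the optimum: kiln uses 46 of 62 (slack = 16); clay uses 145 of 145 (binding); glaze uses 111 of 111 (binding).
By complementary slackness, y = 0 for the non-binding constraint.
The binding rows give the dual system: 5·y_clay + 5·y_glaze = 57.5 and 5·y_clay + 3·y_glaze = 49.5.
→ y_clay = 7.5 and y_glaze = 4.
Δz = y_glaze·Δb = 4 × (6) = 24, so new z* = 1531.5 + 24 = 1555.5.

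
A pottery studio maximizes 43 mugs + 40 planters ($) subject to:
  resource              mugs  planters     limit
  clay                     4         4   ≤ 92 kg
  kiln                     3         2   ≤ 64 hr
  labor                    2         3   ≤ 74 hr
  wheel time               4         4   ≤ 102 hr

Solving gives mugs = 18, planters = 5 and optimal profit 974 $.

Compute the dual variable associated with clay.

Check each constraint at x*: clay 92/92 (tight); kiln 64/64 (tight); labor 51/74 (slack 23); wheel time 92/102 (slack 10).
Since labor, wheel time are not tight, their duals are 0.
The binding rows give the dual system: 4·y_clay + 3·y_kiln = 43 and 4·y_clay + 2·y_kiln = 40.
This yields shadow prices y_clay = 8.5, y_kiln = 3.
Shadow price of clay = 8.5.

8.5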